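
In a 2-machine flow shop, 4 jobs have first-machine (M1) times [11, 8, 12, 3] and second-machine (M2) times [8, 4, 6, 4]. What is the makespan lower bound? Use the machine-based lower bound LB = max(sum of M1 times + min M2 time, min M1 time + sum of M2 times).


LB1 = sum(M1 times) + min(M2 times) = 34 + 4 = 38
LB2 = min(M1 times) + sum(M2 times) = 3 + 22 = 25
Lower bound = max(LB1, LB2) = max(38, 25) = 38

38


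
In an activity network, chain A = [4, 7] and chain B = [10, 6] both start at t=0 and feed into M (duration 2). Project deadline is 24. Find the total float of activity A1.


Forward pass: ES(A1) = sum of predecessors on chain A = 0
EF = ES + duration = 0 + 4 = 4
Backward pass: LF(M) = deadline = 24; LS(M) = 24 - 2 = 22
LF(A1) = LS(M) - sum(successors on chain A) = 22 - 7 = 15
LS = LF - duration = 15 - 4 = 11
Total float = LS - ES = 11 - 0 = 11

11


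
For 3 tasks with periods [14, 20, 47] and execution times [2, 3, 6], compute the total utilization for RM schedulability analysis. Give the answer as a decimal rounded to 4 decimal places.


Compute individual utilizations (exact fractions):
  Task 1: C/T = 2/14 = 1/7 (approx. 0.1429)
  Task 2: C/T = 3/20 (approx. 0.15)
  Task 3: C/T = 6/47 (approx. 0.1277)
Total utilization U = 1/7 + 3/20 + 6/47 = 2767/6580
Rounded to 4 decimal places: U = 0.4205
RM (Liu & Layland) bound for 3 tasks = 0.779763; compare with U = 2767/6580 (approx. 0.420517)
U <= bound, so schedulable by RM sufficient condition.

0.4205


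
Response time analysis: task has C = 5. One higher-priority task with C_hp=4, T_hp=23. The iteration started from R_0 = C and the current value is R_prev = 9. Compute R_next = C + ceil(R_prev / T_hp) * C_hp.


R_next = C + ceil(R_prev / T_hp) * C_hp
ceil(9 / 23) = ceil(0.3913) = 1
Interference = 1 * 4 = 4
R_next = 5 + 4 = 9
R_next = R_prev, so the iteration has converged (response time = 9).

9


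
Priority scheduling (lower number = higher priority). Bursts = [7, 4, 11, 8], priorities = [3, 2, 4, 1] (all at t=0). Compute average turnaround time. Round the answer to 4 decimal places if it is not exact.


Sort by priority (ascending = highest first):
Order: [(1, 8), (2, 4), (3, 7), (4, 11)]
Completion times:
  Priority 1, burst=8, C=8
  Priority 2, burst=4, C=12
  Priority 3, burst=7, C=19
  Priority 4, burst=11, C=30
Average turnaround = 69/4 = 17.25

17.25


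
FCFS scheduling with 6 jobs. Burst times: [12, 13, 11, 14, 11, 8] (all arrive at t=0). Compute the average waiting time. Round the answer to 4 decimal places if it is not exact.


FCFS order (as given): [12, 13, 11, 14, 11, 8]
Waiting times:
  Job 1: wait = 0
  Job 2: wait = 12
  Job 3: wait = 25
  Job 4: wait = 36
  Job 5: wait = 50
  Job 6: wait = 61
Sum of waiting times = 184
Average waiting time = 184/6 = 30.6667

30.6667


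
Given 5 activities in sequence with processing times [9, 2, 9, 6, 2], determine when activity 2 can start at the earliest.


Activity 2 starts after activities 1 through 1 complete.
Predecessor durations: [9]
ES = 9 = 9

9


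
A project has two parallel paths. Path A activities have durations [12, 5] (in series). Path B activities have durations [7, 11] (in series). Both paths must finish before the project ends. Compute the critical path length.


Path A total = 12 + 5 = 17
Path B total = 7 + 11 = 18
Critical path = longest path = max(17, 18) = 18

18


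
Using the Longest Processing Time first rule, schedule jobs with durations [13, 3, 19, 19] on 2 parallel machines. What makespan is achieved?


Sort jobs in decreasing order (LPT): [19, 19, 13, 3]
Assign each job to the least loaded machine:
  Machine 1: jobs [19, 13], load = 32
  Machine 2: jobs [19, 3], load = 22
Makespan = max load = 32

32


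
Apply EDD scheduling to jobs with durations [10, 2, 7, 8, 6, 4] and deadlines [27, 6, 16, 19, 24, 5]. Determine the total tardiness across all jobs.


Sort by due date (EDD order): [(4, 5), (2, 6), (7, 16), (8, 19), (6, 24), (10, 27)]
Compute completion times and tardiness:
  Job 1: p=4, d=5, C=4, tardiness=max(0,4-5)=0
  Job 2: p=2, d=6, C=6, tardiness=max(0,6-6)=0
  Job 3: p=7, d=16, C=13, tardiness=max(0,13-16)=0
  Job 4: p=8, d=19, C=21, tardiness=max(0,21-19)=2
  Job 5: p=6, d=24, C=27, tardiness=max(0,27-24)=3
  Job 6: p=10, d=27, C=37, tardiness=max(0,37-27)=10
Total tardiness = 15

15


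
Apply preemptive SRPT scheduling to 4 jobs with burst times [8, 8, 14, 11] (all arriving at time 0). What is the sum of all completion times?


Since all jobs arrive at t=0, SRPT equals SPT ordering.
SPT order: [8, 8, 11, 14]
Completion times:
  Job 1: p=8, C=8
  Job 2: p=8, C=16
  Job 3: p=11, C=27
  Job 4: p=14, C=41
Total completion time = 8 + 16 + 27 + 41 = 92

92


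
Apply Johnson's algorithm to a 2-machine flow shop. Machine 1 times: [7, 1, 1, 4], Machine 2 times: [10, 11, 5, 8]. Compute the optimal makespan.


Apply Johnson's rule:
  Group 1 (a <= b): [(2, 1, 11), (3, 1, 5), (4, 4, 8), (1, 7, 10)]
  Group 2 (a > b): []
Optimal job order: [2, 3, 4, 1]
Schedule:
  Job 2: M1 done at 1, M2 done at 12
  Job 3: M1 done at 2, M2 done at 17
  Job 4: M1 done at 6, M2 done at 25
  Job 1: M1 done at 13, M2 done at 35
Makespan = 35

35


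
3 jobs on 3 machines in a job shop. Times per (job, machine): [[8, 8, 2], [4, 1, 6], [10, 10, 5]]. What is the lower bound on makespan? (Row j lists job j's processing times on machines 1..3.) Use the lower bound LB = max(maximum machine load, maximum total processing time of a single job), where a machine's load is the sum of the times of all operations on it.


Machine loads:
  Machine 1: 8 + 4 + 10 = 22
  Machine 2: 8 + 1 + 10 = 19
  Machine 3: 2 + 6 + 5 = 13
Max machine load = 22
Job totals:
  Job 1: 18
  Job 2: 11
  Job 3: 25
Max job total = 25
Lower bound = max(22, 25) = 25

25


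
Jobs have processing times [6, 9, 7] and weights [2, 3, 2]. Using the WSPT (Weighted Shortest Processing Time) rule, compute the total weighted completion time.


Compute p/w ratios and sort ascending (WSPT): [(6, 2), (9, 3), (7, 2)]
Compute weighted completion times:
  Job (p=6,w=2): C=6, w*C=2*6=12
  Job (p=9,w=3): C=15, w*C=3*15=45
  Job (p=7,w=2): C=22, w*C=2*22=44
Total weighted completion time = 101

101


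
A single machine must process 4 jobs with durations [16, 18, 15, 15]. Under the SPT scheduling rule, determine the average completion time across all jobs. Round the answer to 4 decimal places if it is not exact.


Sort jobs by processing time (SPT order): [15, 15, 16, 18]
Compute completion times sequentially:
  Job 1: processing = 15, completes at 15
  Job 2: processing = 15, completes at 30
  Job 3: processing = 16, completes at 46
  Job 4: processing = 18, completes at 64
Sum of completion times = 155
Average completion time = 155/4 = 38.75

38.75


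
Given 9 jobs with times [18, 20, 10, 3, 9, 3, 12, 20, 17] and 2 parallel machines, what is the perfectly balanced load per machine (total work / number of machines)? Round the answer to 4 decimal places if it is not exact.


Total processing time = 18 + 20 + 10 + 3 + 9 + 3 + 12 + 20 + 17 = 112
Number of machines = 2
Ideal balanced load = 112 / 2 = 56.0

56.0


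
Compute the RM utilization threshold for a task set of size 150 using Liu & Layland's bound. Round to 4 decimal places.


Compute 2^(1/150) = 1.0046316744
Subtract 1: 1.0046316744 - 1 = 0.0046316744
Multiply by n: 150 * 0.0046316744 = 0.6947511600
Round to 4 dp: 0.6948

0.6948


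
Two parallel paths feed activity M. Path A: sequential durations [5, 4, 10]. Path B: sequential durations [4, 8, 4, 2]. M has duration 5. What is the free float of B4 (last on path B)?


ES(B4) = sum of predecessors on chain B = 16
EF(B4) = ES + duration = 16 + 2 = 18
Successor of B4 is M. ES(M) = max(sum(A), sum(B)) = max(19, 18) = 19
Free float = ES(successor) - EF(current) = 19 - 18 = 1

1


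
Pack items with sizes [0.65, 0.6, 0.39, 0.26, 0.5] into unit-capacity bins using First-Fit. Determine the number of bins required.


Place items sequentially using First-Fit:
  Item 0.65 -> new Bin 1
  Item 0.6 -> new Bin 2
  Item 0.39 -> Bin 2 (now 0.99)
  Item 0.26 -> Bin 1 (now 0.91)
  Item 0.5 -> new Bin 3
Total bins used = 3

3


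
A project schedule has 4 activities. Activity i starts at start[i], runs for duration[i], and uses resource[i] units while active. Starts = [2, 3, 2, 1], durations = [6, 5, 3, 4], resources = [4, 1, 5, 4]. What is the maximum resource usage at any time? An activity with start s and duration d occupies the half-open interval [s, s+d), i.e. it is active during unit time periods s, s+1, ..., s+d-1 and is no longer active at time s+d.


Each activity i is active on [start_i, start_i + duration_i).
Compute total resource usage per time slot:
  t=0: active resources = [], total = 0
  t=1: active resources = [4], total = 4
  t=2: active resources = [4, 5, 4], total = 13
  t=3: active resources = [4, 1, 5, 4], total = 14
  t=4: active resources = [4, 1, 5, 4], total = 14
  t=5: active resources = [4, 1], total = 5
  t=6: active resources = [4, 1], total = 5
  t=7: active resources = [4, 1], total = 5
Peak resource demand = 14

14


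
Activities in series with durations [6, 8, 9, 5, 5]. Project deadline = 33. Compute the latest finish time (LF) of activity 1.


LF(activity 1) = deadline - sum of successor durations
Successors: activities 2 through 5 with durations [8, 9, 5, 5]
Sum of successor durations = 27
LF = 33 - 27 = 6

6


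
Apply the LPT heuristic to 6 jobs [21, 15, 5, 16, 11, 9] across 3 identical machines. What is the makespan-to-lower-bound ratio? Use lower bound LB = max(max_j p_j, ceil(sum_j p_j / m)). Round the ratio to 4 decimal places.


LPT order: [21, 16, 15, 11, 9, 5]
Machine loads after assignment: [26, 25, 26]
LPT makespan = 26
Lower bound = max(max_job, ceil(total/3)) = max(21, 26) = 26
Ratio = 26 / 26 = 1.0

1.0


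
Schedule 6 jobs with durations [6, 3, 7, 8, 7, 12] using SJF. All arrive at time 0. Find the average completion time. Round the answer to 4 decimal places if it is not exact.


SJF order (ascending): [3, 6, 7, 7, 8, 12]
Completion times:
  Job 1: burst=3, C=3
  Job 2: burst=6, C=9
  Job 3: burst=7, C=16
  Job 4: burst=7, C=23
  Job 5: burst=8, C=31
  Job 6: burst=12, C=43
Average completion = 125/6 = 20.8333

20.8333


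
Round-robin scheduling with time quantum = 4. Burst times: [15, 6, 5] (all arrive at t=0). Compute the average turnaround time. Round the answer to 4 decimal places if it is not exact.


Time quantum = 4
Execution trace:
  J1 runs 4 units, time = 4
  J2 runs 4 units, time = 8
  J3 runs 4 units, time = 12
  J1 runs 4 units, time = 16
  J2 runs 2 units, time = 18
  J3 runs 1 units, time = 19
  J1 runs 4 units, time = 23
  J1 runs 3 units, time = 26
Finish times: [26, 18, 19]
Average turnaround = 63/3 = 21.0

21.0


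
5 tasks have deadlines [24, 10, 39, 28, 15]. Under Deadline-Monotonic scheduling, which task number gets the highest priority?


Sort tasks by relative deadline (ascending):
  Task 2: deadline = 10
  Task 5: deadline = 15
  Task 1: deadline = 24
  Task 4: deadline = 28
  Task 3: deadline = 39
Priority order (highest first): [2, 5, 1, 4, 3]
Highest priority task = 2

2


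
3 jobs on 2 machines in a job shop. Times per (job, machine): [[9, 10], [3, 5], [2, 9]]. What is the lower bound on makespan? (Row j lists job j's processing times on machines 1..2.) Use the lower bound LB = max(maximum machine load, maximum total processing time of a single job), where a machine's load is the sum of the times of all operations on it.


Machine loads:
  Machine 1: 9 + 3 + 2 = 14
  Machine 2: 10 + 5 + 9 = 24
Max machine load = 24
Job totals:
  Job 1: 19
  Job 2: 8
  Job 3: 11
Max job total = 19
Lower bound = max(24, 19) = 24

24


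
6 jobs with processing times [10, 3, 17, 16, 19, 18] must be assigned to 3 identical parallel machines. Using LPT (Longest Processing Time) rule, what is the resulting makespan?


Sort jobs in decreasing order (LPT): [19, 18, 17, 16, 10, 3]
Assign each job to the least loaded machine:
  Machine 1: jobs [19, 3], load = 22
  Machine 2: jobs [18, 10], load = 28
  Machine 3: jobs [17, 16], load = 33
Makespan = max load = 33

33


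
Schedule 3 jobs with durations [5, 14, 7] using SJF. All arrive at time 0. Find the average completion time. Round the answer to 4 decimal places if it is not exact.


SJF order (ascending): [5, 7, 14]
Completion times:
  Job 1: burst=5, C=5
  Job 2: burst=7, C=12
  Job 3: burst=14, C=26
Average completion = 43/3 = 14.3333

14.3333


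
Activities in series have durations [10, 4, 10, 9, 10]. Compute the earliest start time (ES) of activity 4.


Activity 4 starts after activities 1 through 3 complete.
Predecessor durations: [10, 4, 10]
ES = 10 + 4 + 10 = 24

24


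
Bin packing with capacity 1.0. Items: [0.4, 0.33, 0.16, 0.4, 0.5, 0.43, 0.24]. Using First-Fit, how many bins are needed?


Place items sequentially using First-Fit:
  Item 0.4 -> new Bin 1
  Item 0.33 -> Bin 1 (now 0.73)
  Item 0.16 -> Bin 1 (now 0.89)
  Item 0.4 -> new Bin 2
  Item 0.5 -> Bin 2 (now 0.9)
  Item 0.43 -> new Bin 3
  Item 0.24 -> Bin 3 (now 0.67)
Total bins used = 3

3


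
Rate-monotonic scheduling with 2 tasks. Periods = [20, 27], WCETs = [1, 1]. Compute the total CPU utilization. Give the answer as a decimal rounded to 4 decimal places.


Compute individual utilizations (exact fractions):
  Task 1: C/T = 1/20 (approx. 0.05)
  Task 2: C/T = 1/27 (approx. 0.037)
Total utilization U = 1/20 + 1/27 = 47/540
Rounded to 4 decimal places: U = 0.0870
RM (Liu & Layland) bound for 2 tasks = 0.828427; compare with U = 47/540 (approx. 0.087037)
U <= bound, so schedulable by RM sufficient condition.

0.0870


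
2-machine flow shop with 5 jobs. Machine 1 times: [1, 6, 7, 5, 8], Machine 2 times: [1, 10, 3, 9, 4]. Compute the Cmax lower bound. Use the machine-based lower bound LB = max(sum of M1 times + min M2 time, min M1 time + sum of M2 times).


LB1 = sum(M1 times) + min(M2 times) = 27 + 1 = 28
LB2 = min(M1 times) + sum(M2 times) = 1 + 27 = 28
Lower bound = max(LB1, LB2) = max(28, 28) = 28

28


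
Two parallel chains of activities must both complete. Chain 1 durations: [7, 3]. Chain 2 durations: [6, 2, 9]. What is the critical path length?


Path A total = 7 + 3 = 10
Path B total = 6 + 2 + 9 = 17
Critical path = longest path = max(10, 17) = 17

17


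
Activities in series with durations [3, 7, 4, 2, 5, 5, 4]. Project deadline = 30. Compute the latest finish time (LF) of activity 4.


LF(activity 4) = deadline - sum of successor durations
Successors: activities 5 through 7 with durations [5, 5, 4]
Sum of successor durations = 14
LF = 30 - 14 = 16

16


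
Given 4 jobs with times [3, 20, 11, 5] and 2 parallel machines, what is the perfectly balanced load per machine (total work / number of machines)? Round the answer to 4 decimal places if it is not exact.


Total processing time = 3 + 20 + 11 + 5 = 39
Number of machines = 2
Ideal balanced load = 39 / 2 = 19.5

19.5


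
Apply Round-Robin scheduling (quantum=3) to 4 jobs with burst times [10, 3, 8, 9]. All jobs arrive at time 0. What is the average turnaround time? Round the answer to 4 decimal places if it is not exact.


Time quantum = 3
Execution trace:
  J1 runs 3 units, time = 3
  J2 runs 3 units, time = 6
  J3 runs 3 units, time = 9
  J4 runs 3 units, time = 12
  J1 runs 3 units, time = 15
  J3 runs 3 units, time = 18
  J4 runs 3 units, time = 21
  J1 runs 3 units, time = 24
  J3 runs 2 units, time = 26
  J4 runs 3 units, time = 29
  J1 runs 1 units, time = 30
Finish times: [30, 6, 26, 29]
Average turnaround = 91/4 = 22.75

22.75


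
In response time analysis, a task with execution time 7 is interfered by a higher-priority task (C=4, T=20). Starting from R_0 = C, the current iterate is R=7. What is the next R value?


R_next = C + ceil(R_prev / T_hp) * C_hp
ceil(7 / 20) = ceil(0.35) = 1
Interference = 1 * 4 = 4
R_next = 7 + 4 = 11

11


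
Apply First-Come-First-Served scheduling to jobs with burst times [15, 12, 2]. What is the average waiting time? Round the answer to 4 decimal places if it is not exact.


FCFS order (as given): [15, 12, 2]
Waiting times:
  Job 1: wait = 0
  Job 2: wait = 15
  Job 3: wait = 27
Sum of waiting times = 42
Average waiting time = 42/3 = 14.0

14.0


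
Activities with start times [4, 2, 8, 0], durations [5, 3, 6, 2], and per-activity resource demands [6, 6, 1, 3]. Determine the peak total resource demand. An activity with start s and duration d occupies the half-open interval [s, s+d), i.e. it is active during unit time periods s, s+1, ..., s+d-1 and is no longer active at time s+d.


Each activity i is active on [start_i, start_i + duration_i).
Compute total resource usage per time slot:
  t=0: active resources = [3], total = 3
  t=1: active resources = [3], total = 3
  t=2: active resources = [6], total = 6
  t=3: active resources = [6], total = 6
  t=4: active resources = [6, 6], total = 12
  t=5: active resources = [6], total = 6
  t=6: active resources = [6], total = 6
  t=7: active resources = [6], total = 6
  t=8: active resources = [6, 1], total = 7
  t=9: active resources = [1], total = 1
  t=10: active resources = [1], total = 1
  t=11: active resources = [1], total = 1
  t=12: active resources = [1], total = 1
  t=13: active resources = [1], total = 1
Peak resource demand = 12

12


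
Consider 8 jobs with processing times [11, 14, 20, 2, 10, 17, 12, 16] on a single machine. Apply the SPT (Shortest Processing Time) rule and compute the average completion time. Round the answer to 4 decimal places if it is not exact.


Sort jobs by processing time (SPT order): [2, 10, 11, 12, 14, 16, 17, 20]
Compute completion times sequentially:
  Job 1: processing = 2, completes at 2
  Job 2: processing = 10, completes at 12
  Job 3: processing = 11, completes at 23
  Job 4: processing = 12, completes at 35
  Job 5: processing = 14, completes at 49
  Job 6: processing = 16, completes at 65
  Job 7: processing = 17, completes at 82
  Job 8: processing = 20, completes at 102
Sum of completion times = 370
Average completion time = 370/8 = 46.25

46.25


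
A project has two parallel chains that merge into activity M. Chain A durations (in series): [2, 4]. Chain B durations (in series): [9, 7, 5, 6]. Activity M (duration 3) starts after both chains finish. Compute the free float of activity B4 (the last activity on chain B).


ES(B4) = sum of predecessors on chain B = 21
EF(B4) = ES + duration = 21 + 6 = 27
Successor of B4 is M. ES(M) = max(sum(A), sum(B)) = max(6, 27) = 27
Free float = ES(successor) - EF(current) = 27 - 27 = 0

0


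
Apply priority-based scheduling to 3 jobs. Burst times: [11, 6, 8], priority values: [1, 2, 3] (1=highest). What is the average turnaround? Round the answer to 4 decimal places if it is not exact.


Sort by priority (ascending = highest first):
Order: [(1, 11), (2, 6), (3, 8)]
Completion times:
  Priority 1, burst=11, C=11
  Priority 2, burst=6, C=17
  Priority 3, burst=8, C=25
Average turnaround = 53/3 = 17.6667

17.6667


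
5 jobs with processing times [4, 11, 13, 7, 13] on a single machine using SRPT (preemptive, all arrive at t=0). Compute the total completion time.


Since all jobs arrive at t=0, SRPT equals SPT ordering.
SPT order: [4, 7, 11, 13, 13]
Completion times:
  Job 1: p=4, C=4
  Job 2: p=7, C=11
  Job 3: p=11, C=22
  Job 4: p=13, C=35
  Job 5: p=13, C=48
Total completion time = 4 + 11 + 22 + 35 + 48 = 120

120


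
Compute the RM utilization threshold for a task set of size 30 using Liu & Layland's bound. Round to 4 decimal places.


Compute 2^(1/30) = 1.0233738920
Subtract 1: 1.0233738920 - 1 = 0.0233738920
Multiply by n: 30 * 0.0233738920 = 0.7012167600
Round to 4 dp: 0.7012

0.7012


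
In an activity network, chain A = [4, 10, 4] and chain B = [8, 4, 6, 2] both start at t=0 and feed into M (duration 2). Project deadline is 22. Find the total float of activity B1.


Forward pass: ES(B1) = sum of predecessors on chain B = 0
EF = ES + duration = 0 + 8 = 8
Backward pass: LF(M) = deadline = 22; LS(M) = 22 - 2 = 20
LF(B1) = LS(M) - sum(successors on chain B) = 20 - 12 = 8
LS = LF - duration = 8 - 8 = 0
Total float = LS - ES = 0 - 0 = 0

0


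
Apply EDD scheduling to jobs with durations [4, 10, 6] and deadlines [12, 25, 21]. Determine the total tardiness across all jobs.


Sort by due date (EDD order): [(4, 12), (6, 21), (10, 25)]
Compute completion times and tardiness:
  Job 1: p=4, d=12, C=4, tardiness=max(0,4-12)=0
  Job 2: p=6, d=21, C=10, tardiness=max(0,10-21)=0
  Job 3: p=10, d=25, C=20, tardiness=max(0,20-25)=0
Total tardiness = 0

0


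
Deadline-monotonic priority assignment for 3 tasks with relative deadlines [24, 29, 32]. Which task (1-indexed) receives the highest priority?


Sort tasks by relative deadline (ascending):
  Task 1: deadline = 24
  Task 2: deadline = 29
  Task 3: deadline = 32
Priority order (highest first): [1, 2, 3]
Highest priority task = 1

1


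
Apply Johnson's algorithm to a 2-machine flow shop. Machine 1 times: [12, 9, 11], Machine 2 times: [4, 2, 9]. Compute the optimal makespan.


Apply Johnson's rule:
  Group 1 (a <= b): []
  Group 2 (a > b): [(3, 11, 9), (1, 12, 4), (2, 9, 2)]
Optimal job order: [3, 1, 2]
Schedule:
  Job 3: M1 done at 11, M2 done at 20
  Job 1: M1 done at 23, M2 done at 27
  Job 2: M1 done at 32, M2 done at 34
Makespan = 34

34


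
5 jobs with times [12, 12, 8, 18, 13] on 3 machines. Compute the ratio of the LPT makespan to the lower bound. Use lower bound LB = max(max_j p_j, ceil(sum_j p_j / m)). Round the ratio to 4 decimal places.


LPT order: [18, 13, 12, 12, 8]
Machine loads after assignment: [18, 21, 24]
LPT makespan = 24
Lower bound = max(max_job, ceil(total/3)) = max(18, 21) = 21
Ratio = 24 / 21 = 1.1429

1.1429


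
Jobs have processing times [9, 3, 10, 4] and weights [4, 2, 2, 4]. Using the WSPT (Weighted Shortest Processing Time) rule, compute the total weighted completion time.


Compute p/w ratios and sort ascending (WSPT): [(4, 4), (3, 2), (9, 4), (10, 2)]
Compute weighted completion times:
  Job (p=4,w=4): C=4, w*C=4*4=16
  Job (p=3,w=2): C=7, w*C=2*7=14
  Job (p=9,w=4): C=16, w*C=4*16=64
  Job (p=10,w=2): C=26, w*C=2*26=52
Total weighted completion time = 146

146


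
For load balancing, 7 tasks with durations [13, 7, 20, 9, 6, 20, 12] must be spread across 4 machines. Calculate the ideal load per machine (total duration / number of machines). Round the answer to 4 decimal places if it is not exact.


Total processing time = 13 + 7 + 20 + 9 + 6 + 20 + 12 = 87
Number of machines = 4
Ideal balanced load = 87 / 4 = 21.75

21.75


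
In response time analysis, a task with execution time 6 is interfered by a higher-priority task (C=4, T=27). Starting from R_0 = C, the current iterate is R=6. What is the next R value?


R_next = C + ceil(R_prev / T_hp) * C_hp
ceil(6 / 27) = ceil(0.2222) = 1
Interference = 1 * 4 = 4
R_next = 6 + 4 = 10

10


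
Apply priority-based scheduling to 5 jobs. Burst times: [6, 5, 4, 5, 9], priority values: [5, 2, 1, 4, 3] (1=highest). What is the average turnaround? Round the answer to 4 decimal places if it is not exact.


Sort by priority (ascending = highest first):
Order: [(1, 4), (2, 5), (3, 9), (4, 5), (5, 6)]
Completion times:
  Priority 1, burst=4, C=4
  Priority 2, burst=5, C=9
  Priority 3, burst=9, C=18
  Priority 4, burst=5, C=23
  Priority 5, burst=6, C=29
Average turnaround = 83/5 = 16.6

16.6


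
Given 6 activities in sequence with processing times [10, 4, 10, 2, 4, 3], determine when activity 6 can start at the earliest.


Activity 6 starts after activities 1 through 5 complete.
Predecessor durations: [10, 4, 10, 2, 4]
ES = 10 + 4 + 10 + 2 + 4 = 30

30


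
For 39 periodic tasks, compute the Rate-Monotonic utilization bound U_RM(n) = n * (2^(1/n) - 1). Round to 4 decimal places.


Compute 2^(1/39) = 1.0179318843
Subtract 1: 1.0179318843 - 1 = 0.0179318843
Multiply by n: 39 * 0.0179318843 = 0.6993434877
Round to 4 dp: 0.6993

0.6993


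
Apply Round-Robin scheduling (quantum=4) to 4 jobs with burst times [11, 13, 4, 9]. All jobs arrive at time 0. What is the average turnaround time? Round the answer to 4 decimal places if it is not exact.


Time quantum = 4
Execution trace:
  J1 runs 4 units, time = 4
  J2 runs 4 units, time = 8
  J3 runs 4 units, time = 12
  J4 runs 4 units, time = 16
  J1 runs 4 units, time = 20
  J2 runs 4 units, time = 24
  J4 runs 4 units, time = 28
  J1 runs 3 units, time = 31
  J2 runs 4 units, time = 35
  J4 runs 1 units, time = 36
  J2 runs 1 units, time = 37
Finish times: [31, 37, 12, 36]
Average turnaround = 116/4 = 29.0

29.0


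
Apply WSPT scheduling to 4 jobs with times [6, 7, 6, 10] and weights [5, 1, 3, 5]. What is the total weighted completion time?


Compute p/w ratios and sort ascending (WSPT): [(6, 5), (6, 3), (10, 5), (7, 1)]
Compute weighted completion times:
  Job (p=6,w=5): C=6, w*C=5*6=30
  Job (p=6,w=3): C=12, w*C=3*12=36
  Job (p=10,w=5): C=22, w*C=5*22=110
  Job (p=7,w=1): C=29, w*C=1*29=29
Total weighted completion time = 205

205


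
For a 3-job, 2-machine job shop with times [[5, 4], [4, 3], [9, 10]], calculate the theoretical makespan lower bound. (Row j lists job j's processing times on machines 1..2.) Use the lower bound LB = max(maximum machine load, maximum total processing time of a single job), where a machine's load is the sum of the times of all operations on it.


Machine loads:
  Machine 1: 5 + 4 + 9 = 18
  Machine 2: 4 + 3 + 10 = 17
Max machine load = 18
Job totals:
  Job 1: 9
  Job 2: 7
  Job 3: 19
Max job total = 19
Lower bound = max(18, 19) = 19

19


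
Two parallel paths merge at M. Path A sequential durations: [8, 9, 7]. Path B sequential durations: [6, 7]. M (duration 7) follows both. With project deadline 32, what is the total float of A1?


Forward pass: ES(A1) = sum of predecessors on chain A = 0
EF = ES + duration = 0 + 8 = 8
Backward pass: LF(M) = deadline = 32; LS(M) = 32 - 7 = 25
LF(A1) = LS(M) - sum(successors on chain A) = 25 - 16 = 9
LS = LF - duration = 9 - 8 = 1
Total float = LS - ES = 1 - 0 = 1

1


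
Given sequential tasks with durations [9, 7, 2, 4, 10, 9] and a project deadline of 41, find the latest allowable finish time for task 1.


LF(activity 1) = deadline - sum of successor durations
Successors: activities 2 through 6 with durations [7, 2, 4, 10, 9]
Sum of successor durations = 32
LF = 41 - 32 = 9

9


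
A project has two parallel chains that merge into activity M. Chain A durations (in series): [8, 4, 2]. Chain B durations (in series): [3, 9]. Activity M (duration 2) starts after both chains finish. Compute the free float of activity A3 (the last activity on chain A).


ES(A3) = sum of predecessors on chain A = 12
EF(A3) = ES + duration = 12 + 2 = 14
Successor of A3 is M. ES(M) = max(sum(A), sum(B)) = max(14, 12) = 14
Free float = ES(successor) - EF(current) = 14 - 14 = 0

0


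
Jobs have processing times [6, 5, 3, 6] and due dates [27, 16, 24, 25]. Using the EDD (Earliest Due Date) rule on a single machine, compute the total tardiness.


Sort by due date (EDD order): [(5, 16), (3, 24), (6, 25), (6, 27)]
Compute completion times and tardiness:
  Job 1: p=5, d=16, C=5, tardiness=max(0,5-16)=0
  Job 2: p=3, d=24, C=8, tardiness=max(0,8-24)=0
  Job 3: p=6, d=25, C=14, tardiness=max(0,14-25)=0
  Job 4: p=6, d=27, C=20, tardiness=max(0,20-27)=0
Total tardiness = 0

0


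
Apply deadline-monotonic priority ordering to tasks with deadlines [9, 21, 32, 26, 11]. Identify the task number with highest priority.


Sort tasks by relative deadline (ascending):
  Task 1: deadline = 9
  Task 5: deadline = 11
  Task 2: deadline = 21
  Task 4: deadline = 26
  Task 3: deadline = 32
Priority order (highest first): [1, 5, 2, 4, 3]
Highest priority task = 1

1


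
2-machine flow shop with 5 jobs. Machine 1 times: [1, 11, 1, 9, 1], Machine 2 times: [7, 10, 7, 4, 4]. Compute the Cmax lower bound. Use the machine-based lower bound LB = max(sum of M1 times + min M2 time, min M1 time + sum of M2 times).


LB1 = sum(M1 times) + min(M2 times) = 23 + 4 = 27
LB2 = min(M1 times) + sum(M2 times) = 1 + 32 = 33
Lower bound = max(LB1, LB2) = max(27, 33) = 33

33


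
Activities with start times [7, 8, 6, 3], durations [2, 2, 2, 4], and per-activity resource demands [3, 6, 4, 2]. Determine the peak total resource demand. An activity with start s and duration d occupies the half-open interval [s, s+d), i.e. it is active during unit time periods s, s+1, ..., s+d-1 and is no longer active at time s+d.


Each activity i is active on [start_i, start_i + duration_i).
Compute total resource usage per time slot:
  t=0: active resources = [], total = 0
  t=1: active resources = [], total = 0
  t=2: active resources = [], total = 0
  t=3: active resources = [2], total = 2
  t=4: active resources = [2], total = 2
  t=5: active resources = [2], total = 2
  t=6: active resources = [4, 2], total = 6
  t=7: active resources = [3, 4], total = 7
  t=8: active resources = [3, 6], total = 9
  t=9: active resources = [6], total = 6
Peak resource demand = 9

9


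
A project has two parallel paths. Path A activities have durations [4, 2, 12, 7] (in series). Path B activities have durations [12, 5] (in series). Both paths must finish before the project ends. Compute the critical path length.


Path A total = 4 + 2 + 12 + 7 = 25
Path B total = 12 + 5 = 17
Critical path = longest path = max(25, 17) = 25

25


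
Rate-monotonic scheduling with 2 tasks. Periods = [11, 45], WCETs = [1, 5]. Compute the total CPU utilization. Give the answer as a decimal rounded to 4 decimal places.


Compute individual utilizations (exact fractions):
  Task 1: C/T = 1/11 (approx. 0.0909)
  Task 2: C/T = 5/45 = 1/9 (approx. 0.1111)
Total utilization U = 1/11 + 1/9 = 20/99
Rounded to 4 decimal places: U = 0.2020
RM (Liu & Layland) bound for 2 tasks = 0.828427; compare with U = 20/99 (approx. 0.202020)
U <= bound, so schedulable by RM sufficient condition.

0.2020


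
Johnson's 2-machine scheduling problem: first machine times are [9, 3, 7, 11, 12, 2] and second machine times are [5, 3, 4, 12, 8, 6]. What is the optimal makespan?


Apply Johnson's rule:
  Group 1 (a <= b): [(6, 2, 6), (2, 3, 3), (4, 11, 12)]
  Group 2 (a > b): [(5, 12, 8), (1, 9, 5), (3, 7, 4)]
Optimal job order: [6, 2, 4, 5, 1, 3]
Schedule:
  Job 6: M1 done at 2, M2 done at 8
  Job 2: M1 done at 5, M2 done at 11
  Job 4: M1 done at 16, M2 done at 28
  Job 5: M1 done at 28, M2 done at 36
  Job 1: M1 done at 37, M2 done at 42
  Job 3: M1 done at 44, M2 done at 48
Makespan = 48

48


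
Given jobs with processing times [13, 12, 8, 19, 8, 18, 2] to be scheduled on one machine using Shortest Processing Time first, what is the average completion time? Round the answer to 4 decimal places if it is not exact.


Sort jobs by processing time (SPT order): [2, 8, 8, 12, 13, 18, 19]
Compute completion times sequentially:
  Job 1: processing = 2, completes at 2
  Job 2: processing = 8, completes at 10
  Job 3: processing = 8, completes at 18
  Job 4: processing = 12, completes at 30
  Job 5: processing = 13, completes at 43
  Job 6: processing = 18, completes at 61
  Job 7: processing = 19, completes at 80
Sum of completion times = 244
Average completion time = 244/7 = 34.8571

34.8571


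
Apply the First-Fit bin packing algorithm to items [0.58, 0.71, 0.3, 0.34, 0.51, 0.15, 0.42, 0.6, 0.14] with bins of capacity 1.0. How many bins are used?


Place items sequentially using First-Fit:
  Item 0.58 -> new Bin 1
  Item 0.71 -> new Bin 2
  Item 0.3 -> Bin 1 (now 0.88)
  Item 0.34 -> new Bin 3
  Item 0.51 -> Bin 3 (now 0.85)
  Item 0.15 -> Bin 2 (now 0.86)
  Item 0.42 -> new Bin 4
  Item 0.6 -> new Bin 5
  Item 0.14 -> Bin 2 (now 1.0)
Total bins used = 5

5


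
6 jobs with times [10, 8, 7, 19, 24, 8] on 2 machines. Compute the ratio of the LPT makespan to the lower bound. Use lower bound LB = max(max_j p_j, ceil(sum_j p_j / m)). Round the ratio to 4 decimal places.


LPT order: [24, 19, 10, 8, 8, 7]
Machine loads after assignment: [39, 37]
LPT makespan = 39
Lower bound = max(max_job, ceil(total/2)) = max(24, 38) = 38
Ratio = 39 / 38 = 1.0263

1.0263


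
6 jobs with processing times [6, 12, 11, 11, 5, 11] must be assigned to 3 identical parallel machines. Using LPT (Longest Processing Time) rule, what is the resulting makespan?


Sort jobs in decreasing order (LPT): [12, 11, 11, 11, 6, 5]
Assign each job to the least loaded machine:
  Machine 1: jobs [12, 5], load = 17
  Machine 2: jobs [11, 11], load = 22
  Machine 3: jobs [11, 6], load = 17
Makespan = max load = 22

22


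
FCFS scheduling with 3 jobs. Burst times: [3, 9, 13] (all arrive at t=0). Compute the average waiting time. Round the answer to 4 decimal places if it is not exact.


FCFS order (as given): [3, 9, 13]
Waiting times:
  Job 1: wait = 0
  Job 2: wait = 3
  Job 3: wait = 12
Sum of waiting times = 15
Average waiting time = 15/3 = 5.0

5.0


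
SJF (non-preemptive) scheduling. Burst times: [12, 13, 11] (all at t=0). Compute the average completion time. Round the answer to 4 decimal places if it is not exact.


SJF order (ascending): [11, 12, 13]
Completion times:
  Job 1: burst=11, C=11
  Job 2: burst=12, C=23
  Job 3: burst=13, C=36
Average completion = 70/3 = 23.3333

23.3333


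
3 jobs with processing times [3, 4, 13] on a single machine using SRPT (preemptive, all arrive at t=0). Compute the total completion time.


Since all jobs arrive at t=0, SRPT equals SPT ordering.
SPT order: [3, 4, 13]
Completion times:
  Job 1: p=3, C=3
  Job 2: p=4, C=7
  Job 3: p=13, C=20
Total completion time = 3 + 7 + 20 = 30

30


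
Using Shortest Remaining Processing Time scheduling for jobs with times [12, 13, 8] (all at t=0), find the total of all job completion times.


Since all jobs arrive at t=0, SRPT equals SPT ordering.
SPT order: [8, 12, 13]
Completion times:
  Job 1: p=8, C=8
  Job 2: p=12, C=20
  Job 3: p=13, C=33
Total completion time = 8 + 20 + 33 = 61

61


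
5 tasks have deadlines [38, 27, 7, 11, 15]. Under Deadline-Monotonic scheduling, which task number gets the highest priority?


Sort tasks by relative deadline (ascending):
  Task 3: deadline = 7
  Task 4: deadline = 11
  Task 5: deadline = 15
  Task 2: deadline = 27
  Task 1: deadline = 38
Priority order (highest first): [3, 4, 5, 2, 1]
Highest priority task = 3

3


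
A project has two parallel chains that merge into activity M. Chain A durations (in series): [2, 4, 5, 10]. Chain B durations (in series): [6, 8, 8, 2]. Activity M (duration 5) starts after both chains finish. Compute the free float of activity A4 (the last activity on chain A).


ES(A4) = sum of predecessors on chain A = 11
EF(A4) = ES + duration = 11 + 10 = 21
Successor of A4 is M. ES(M) = max(sum(A), sum(B)) = max(21, 24) = 24
Free float = ES(successor) - EF(current) = 24 - 21 = 3

3


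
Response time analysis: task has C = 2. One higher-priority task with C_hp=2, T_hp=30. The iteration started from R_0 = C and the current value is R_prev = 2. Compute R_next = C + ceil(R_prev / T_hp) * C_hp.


R_next = C + ceil(R_prev / T_hp) * C_hp
ceil(2 / 30) = ceil(0.0667) = 1
Interference = 1 * 2 = 2
R_next = 2 + 2 = 4

4


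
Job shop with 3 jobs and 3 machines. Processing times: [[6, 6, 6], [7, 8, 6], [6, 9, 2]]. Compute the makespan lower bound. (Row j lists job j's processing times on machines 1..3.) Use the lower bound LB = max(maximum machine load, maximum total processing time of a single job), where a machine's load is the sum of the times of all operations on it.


Machine loads:
  Machine 1: 6 + 7 + 6 = 19
  Machine 2: 6 + 8 + 9 = 23
  Machine 3: 6 + 6 + 2 = 14
Max machine load = 23
Job totals:
  Job 1: 18
  Job 2: 21
  Job 3: 17
Max job total = 21
Lower bound = max(23, 21) = 23

23


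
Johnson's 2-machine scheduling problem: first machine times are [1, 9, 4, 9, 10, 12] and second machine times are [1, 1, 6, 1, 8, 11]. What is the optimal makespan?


Apply Johnson's rule:
  Group 1 (a <= b): [(1, 1, 1), (3, 4, 6)]
  Group 2 (a > b): [(6, 12, 11), (5, 10, 8), (2, 9, 1), (4, 9, 1)]
Optimal job order: [1, 3, 6, 5, 2, 4]
Schedule:
  Job 1: M1 done at 1, M2 done at 2
  Job 3: M1 done at 5, M2 done at 11
  Job 6: M1 done at 17, M2 done at 28
  Job 5: M1 done at 27, M2 done at 36
  Job 2: M1 done at 36, M2 done at 37
  Job 4: M1 done at 45, M2 done at 46
Makespan = 46

46


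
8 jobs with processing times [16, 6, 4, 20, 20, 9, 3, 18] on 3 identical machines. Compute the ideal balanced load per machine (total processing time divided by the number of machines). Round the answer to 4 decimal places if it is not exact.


Total processing time = 16 + 6 + 4 + 20 + 20 + 9 + 3 + 18 = 96
Number of machines = 3
Ideal balanced load = 96 / 3 = 32.0

32.0


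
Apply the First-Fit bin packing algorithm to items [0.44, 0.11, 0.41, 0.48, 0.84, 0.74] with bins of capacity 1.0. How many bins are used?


Place items sequentially using First-Fit:
  Item 0.44 -> new Bin 1
  Item 0.11 -> Bin 1 (now 0.55)
  Item 0.41 -> Bin 1 (now 0.96)
  Item 0.48 -> new Bin 2
  Item 0.84 -> new Bin 3
  Item 0.74 -> new Bin 4
Total bins used = 4

4


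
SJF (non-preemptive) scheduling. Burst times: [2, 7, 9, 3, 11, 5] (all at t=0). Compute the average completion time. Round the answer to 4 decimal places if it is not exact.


SJF order (ascending): [2, 3, 5, 7, 9, 11]
Completion times:
  Job 1: burst=2, C=2
  Job 2: burst=3, C=5
  Job 3: burst=5, C=10
  Job 4: burst=7, C=17
  Job 5: burst=9, C=26
  Job 6: burst=11, C=37
Average completion = 97/6 = 16.1667

16.1667


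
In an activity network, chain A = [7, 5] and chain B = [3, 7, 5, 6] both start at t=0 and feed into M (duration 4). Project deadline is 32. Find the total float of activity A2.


Forward pass: ES(A2) = sum of predecessors on chain A = 7
EF = ES + duration = 7 + 5 = 12
Backward pass: LF(M) = deadline = 32; LS(M) = 32 - 4 = 28
LF(A2) = LS(M) - sum(successors on chain A) = 28 - 0 = 28
LS = LF - duration = 28 - 5 = 23
Total float = LS - ES = 23 - 7 = 16

16


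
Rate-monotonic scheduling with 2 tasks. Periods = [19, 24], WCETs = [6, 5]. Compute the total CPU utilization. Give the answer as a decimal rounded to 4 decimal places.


Compute individual utilizations (exact fractions):
  Task 1: C/T = 6/19 (approx. 0.3158)
  Task 2: C/T = 5/24 (approx. 0.2083)
Total utilization U = 6/19 + 5/24 = 239/456
Rounded to 4 decimal places: U = 0.5241
RM (Liu & Layland) bound for 2 tasks = 0.828427; compare with U = 239/456 (approx. 0.524123)
U <= bound, so schedulable by RM sufficient condition.

0.5241


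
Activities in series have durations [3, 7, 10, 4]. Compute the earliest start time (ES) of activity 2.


Activity 2 starts after activities 1 through 1 complete.
Predecessor durations: [3]
ES = 3 = 3

3


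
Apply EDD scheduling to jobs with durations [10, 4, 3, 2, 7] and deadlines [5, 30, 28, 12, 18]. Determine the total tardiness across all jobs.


Sort by due date (EDD order): [(10, 5), (2, 12), (7, 18), (3, 28), (4, 30)]
Compute completion times and tardiness:
  Job 1: p=10, d=5, C=10, tardiness=max(0,10-5)=5
  Job 2: p=2, d=12, C=12, tardiness=max(0,12-12)=0
  Job 3: p=7, d=18, C=19, tardiness=max(0,19-18)=1
  Job 4: p=3, d=28, C=22, tardiness=max(0,22-28)=0
  Job 5: p=4, d=30, C=26, tardiness=max(0,26-30)=0
Total tardiness = 6

6


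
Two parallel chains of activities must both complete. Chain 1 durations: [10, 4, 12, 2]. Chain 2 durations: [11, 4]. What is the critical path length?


Path A total = 10 + 4 + 12 + 2 = 28
Path B total = 11 + 4 = 15
Critical path = longest path = max(28, 15) = 28

28


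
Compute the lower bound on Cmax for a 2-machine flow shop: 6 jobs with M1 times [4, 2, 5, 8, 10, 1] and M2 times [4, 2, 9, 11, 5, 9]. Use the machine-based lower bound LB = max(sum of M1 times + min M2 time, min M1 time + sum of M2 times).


LB1 = sum(M1 times) + min(M2 times) = 30 + 2 = 32
LB2 = min(M1 times) + sum(M2 times) = 1 + 40 = 41
Lower bound = max(LB1, LB2) = max(32, 41) = 41

41
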